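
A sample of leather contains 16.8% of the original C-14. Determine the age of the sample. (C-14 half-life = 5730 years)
Age = t½ × log₂(1/ratio) = 14750 years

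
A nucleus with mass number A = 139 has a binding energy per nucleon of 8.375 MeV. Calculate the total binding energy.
B.E. = 8.375 × 139 = 1164 MeV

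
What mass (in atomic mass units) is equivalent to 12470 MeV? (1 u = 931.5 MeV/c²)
m = E/c² = 13.39 u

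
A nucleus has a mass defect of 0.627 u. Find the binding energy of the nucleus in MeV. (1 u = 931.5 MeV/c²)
B.E. = Δm × 931.5 = 584.1 MeV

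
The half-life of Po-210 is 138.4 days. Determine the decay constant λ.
λ = ln(2)/t½ = 0.005008 day⁻¹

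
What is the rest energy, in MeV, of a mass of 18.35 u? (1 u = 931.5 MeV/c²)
E = mc² = 17090 MeV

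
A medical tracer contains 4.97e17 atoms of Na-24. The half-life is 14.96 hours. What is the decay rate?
A = λN = 2.303e16 decays/hour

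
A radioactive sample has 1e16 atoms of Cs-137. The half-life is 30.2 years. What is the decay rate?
A = λN = 2.295e14 decays/year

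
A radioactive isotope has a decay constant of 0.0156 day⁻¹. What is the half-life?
t½ = ln(2)/λ = 44.43 days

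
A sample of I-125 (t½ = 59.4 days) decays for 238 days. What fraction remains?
N/N₀ = (1/2)^(t/t½) = 0.06221 = 6.22%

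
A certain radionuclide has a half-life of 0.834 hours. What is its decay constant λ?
λ = ln(2)/t½ = 0.8311 hour⁻¹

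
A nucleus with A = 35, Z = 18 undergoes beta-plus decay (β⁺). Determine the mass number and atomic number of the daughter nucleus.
Daughter: A = 35, Z = 17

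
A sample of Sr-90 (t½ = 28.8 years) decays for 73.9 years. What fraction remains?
N/N₀ = (1/2)^(t/t½) = 0.1689 = 16.9%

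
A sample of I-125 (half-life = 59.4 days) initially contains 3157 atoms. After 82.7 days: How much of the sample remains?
N = N₀(1/2)^(t/t½) = 1203 atoms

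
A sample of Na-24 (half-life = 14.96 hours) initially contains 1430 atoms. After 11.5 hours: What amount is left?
N = N₀(1/2)^(t/t½) = 839.3 atoms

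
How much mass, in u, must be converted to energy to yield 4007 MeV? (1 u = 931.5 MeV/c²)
m = E/c² = 4.302 u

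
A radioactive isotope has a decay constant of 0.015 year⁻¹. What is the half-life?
t½ = ln(2)/λ = 46.21 years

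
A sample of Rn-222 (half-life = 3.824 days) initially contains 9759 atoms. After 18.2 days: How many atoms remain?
N = N₀(1/2)^(t/t½) = 360.3 atoms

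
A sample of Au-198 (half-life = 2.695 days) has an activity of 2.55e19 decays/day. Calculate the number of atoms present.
N = A/λ = 9.915e19 atoms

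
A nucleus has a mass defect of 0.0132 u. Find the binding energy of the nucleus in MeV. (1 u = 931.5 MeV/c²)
B.E. = Δm × 931.5 = 12.3 MeV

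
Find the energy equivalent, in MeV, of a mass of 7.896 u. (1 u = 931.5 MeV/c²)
E = mc² = 7355 MeV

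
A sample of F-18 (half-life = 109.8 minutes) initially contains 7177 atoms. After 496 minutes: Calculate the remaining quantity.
N = N₀(1/2)^(t/t½) = 313.4 atoms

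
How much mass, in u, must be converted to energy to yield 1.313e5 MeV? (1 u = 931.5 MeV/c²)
m = E/c² = 141 u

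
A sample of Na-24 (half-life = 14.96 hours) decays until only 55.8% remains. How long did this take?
t = t½ × log₂(N₀/N) = 12.59 hours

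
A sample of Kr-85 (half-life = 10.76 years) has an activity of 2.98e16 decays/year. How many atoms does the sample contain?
N = A/λ = 4.626e17 atoms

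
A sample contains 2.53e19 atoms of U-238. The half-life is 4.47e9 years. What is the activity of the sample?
A = λN = 3.923e9 decays/year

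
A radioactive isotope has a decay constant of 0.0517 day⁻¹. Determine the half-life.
t½ = ln(2)/λ = 13.41 days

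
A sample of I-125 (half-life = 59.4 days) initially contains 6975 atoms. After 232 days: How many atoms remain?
N = N₀(1/2)^(t/t½) = 465.4 atoms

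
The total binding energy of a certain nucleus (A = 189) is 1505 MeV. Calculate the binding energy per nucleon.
B.E./A = 1505/189 = 7.963 MeV/nucleon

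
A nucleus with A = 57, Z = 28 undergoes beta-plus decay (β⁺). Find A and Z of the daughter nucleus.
Daughter: A = 57, Z = 27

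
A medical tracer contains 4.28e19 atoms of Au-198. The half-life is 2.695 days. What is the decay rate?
A = λN = 1.101e19 decays/day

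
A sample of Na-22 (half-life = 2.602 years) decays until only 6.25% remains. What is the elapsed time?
t = t½ × log₂(N₀/N) = 10.41 years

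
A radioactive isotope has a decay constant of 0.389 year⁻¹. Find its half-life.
t½ = ln(2)/λ = 1.782 years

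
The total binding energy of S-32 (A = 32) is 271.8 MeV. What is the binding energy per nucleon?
B.E./A = 271.8/32 = 8.494 MeV/nucleon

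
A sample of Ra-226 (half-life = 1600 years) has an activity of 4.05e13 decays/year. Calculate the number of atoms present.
N = A/λ = 9.349e16 atoms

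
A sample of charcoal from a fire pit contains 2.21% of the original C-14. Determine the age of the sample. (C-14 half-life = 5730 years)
Age = t½ × log₂(1/ratio) = 31510 years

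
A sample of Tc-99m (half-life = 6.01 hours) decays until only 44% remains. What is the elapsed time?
t = t½ × log₂(N₀/N) = 7.118 hours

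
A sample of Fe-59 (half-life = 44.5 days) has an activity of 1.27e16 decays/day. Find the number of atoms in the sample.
N = A/λ = 8.153e17 atoms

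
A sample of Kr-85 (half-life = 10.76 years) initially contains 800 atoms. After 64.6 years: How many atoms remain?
N = N₀(1/2)^(t/t½) = 12.47 atoms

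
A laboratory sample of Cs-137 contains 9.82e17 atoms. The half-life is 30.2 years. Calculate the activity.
A = λN = 2.254e16 decays/year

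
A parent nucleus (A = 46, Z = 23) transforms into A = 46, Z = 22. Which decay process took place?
ΔA = 0, ΔZ = -1 ⇒ beta-plus decay (β⁺) or electron capture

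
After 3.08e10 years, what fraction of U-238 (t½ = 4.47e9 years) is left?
N/N₀ = (1/2)^(t/t½) = 0.008429 = 0.843%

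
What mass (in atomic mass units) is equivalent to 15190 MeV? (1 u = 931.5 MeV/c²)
m = E/c² = 16.31 u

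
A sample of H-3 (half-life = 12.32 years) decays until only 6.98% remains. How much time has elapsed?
t = t½ × log₂(N₀/N) = 47.32 years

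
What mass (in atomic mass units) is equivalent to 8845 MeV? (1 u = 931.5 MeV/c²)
m = E/c² = 9.495 u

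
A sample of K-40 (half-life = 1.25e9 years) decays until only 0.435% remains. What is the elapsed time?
t = t½ × log₂(N₀/N) = 9.806e9 years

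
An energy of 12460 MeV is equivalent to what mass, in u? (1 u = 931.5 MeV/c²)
m = E/c² = 13.38 u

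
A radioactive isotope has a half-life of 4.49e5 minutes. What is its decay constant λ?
λ = ln(2)/t½ = 1.544e-6 minute⁻¹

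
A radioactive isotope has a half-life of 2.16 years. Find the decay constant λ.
λ = ln(2)/t½ = 0.3209 year⁻¹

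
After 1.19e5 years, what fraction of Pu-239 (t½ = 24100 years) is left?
N/N₀ = (1/2)^(t/t½) = 0.03263 = 3.26%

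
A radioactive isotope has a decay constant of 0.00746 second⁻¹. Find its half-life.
t½ = ln(2)/λ = 92.92 seconds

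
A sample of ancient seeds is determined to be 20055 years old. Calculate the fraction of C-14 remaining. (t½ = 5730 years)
N/N₀ = (1/2)^(t/t½) = 0.08839 = 8.84%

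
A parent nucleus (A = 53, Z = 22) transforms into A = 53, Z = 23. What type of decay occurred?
ΔA = 0, ΔZ = +1 ⇒ beta-minus decay (β⁻)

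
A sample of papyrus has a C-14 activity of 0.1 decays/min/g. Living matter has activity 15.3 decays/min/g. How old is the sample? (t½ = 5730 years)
Age = t½ × log₂(A₀/A) = 41580 years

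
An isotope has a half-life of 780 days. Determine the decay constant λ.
λ = ln(2)/t½ = 8.887e-4 day⁻¹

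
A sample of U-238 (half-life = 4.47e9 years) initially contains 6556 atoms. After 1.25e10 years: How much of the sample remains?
N = N₀(1/2)^(t/t½) = 943.7 atoms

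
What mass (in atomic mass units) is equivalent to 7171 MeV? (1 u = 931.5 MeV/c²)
m = E/c² = 7.698 u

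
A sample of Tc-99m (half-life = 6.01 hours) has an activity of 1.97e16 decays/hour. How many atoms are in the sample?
N = A/λ = 1.708e17 atoms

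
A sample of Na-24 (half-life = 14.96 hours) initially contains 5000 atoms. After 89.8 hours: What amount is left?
N = N₀(1/2)^(t/t½) = 77.98 atoms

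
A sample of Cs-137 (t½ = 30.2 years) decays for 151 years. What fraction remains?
N/N₀ = (1/2)^(t/t½) = 0.03125 = 3.12%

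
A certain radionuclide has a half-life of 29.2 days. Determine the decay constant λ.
λ = ln(2)/t½ = 0.02374 day⁻¹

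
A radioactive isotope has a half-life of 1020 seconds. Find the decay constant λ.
λ = ln(2)/t½ = 6.796e-4 second⁻¹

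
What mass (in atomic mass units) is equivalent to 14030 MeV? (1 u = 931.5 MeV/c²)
m = E/c² = 15.06 u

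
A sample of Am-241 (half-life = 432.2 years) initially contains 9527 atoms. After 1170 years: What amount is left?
N = N₀(1/2)^(t/t½) = 1459 atoms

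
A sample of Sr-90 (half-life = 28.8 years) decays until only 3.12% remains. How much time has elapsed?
t = t½ × log₂(N₀/N) = 144.1 years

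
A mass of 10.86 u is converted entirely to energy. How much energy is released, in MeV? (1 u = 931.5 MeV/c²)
E = mc² = 10120 MeV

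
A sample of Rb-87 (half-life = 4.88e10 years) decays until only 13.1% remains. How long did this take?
t = t½ × log₂(N₀/N) = 1.431e11 years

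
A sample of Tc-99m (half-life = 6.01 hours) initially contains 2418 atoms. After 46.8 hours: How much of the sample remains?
N = N₀(1/2)^(t/t½) = 10.95 atoms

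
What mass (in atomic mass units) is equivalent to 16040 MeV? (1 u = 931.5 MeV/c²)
m = E/c² = 17.22 u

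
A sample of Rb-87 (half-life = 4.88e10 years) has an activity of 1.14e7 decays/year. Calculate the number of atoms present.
N = A/λ = 8.026e17 atoms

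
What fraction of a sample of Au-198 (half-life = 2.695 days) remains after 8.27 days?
N/N₀ = (1/2)^(t/t½) = 0.1192 = 11.9%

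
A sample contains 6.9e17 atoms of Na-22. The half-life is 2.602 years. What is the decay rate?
A = λN = 1.838e17 decays/year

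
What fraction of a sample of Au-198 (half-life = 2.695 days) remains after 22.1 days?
N/N₀ = (1/2)^(t/t½) = 0.0034 = 0.34%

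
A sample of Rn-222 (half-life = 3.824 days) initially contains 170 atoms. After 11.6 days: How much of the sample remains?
N = N₀(1/2)^(t/t½) = 20.76 atoms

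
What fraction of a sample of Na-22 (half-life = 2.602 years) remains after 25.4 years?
N/N₀ = (1/2)^(t/t½) = 0.001152 = 0.115%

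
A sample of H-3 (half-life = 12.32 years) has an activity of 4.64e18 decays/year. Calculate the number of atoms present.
N = A/λ = 8.247e19 atoms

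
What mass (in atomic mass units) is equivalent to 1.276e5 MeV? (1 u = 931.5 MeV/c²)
m = E/c² = 137 u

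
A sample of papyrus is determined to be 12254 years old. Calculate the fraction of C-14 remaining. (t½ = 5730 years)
N/N₀ = (1/2)^(t/t½) = 0.2271 = 22.7%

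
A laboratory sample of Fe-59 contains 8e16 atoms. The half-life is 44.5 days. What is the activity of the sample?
A = λN = 1.246e15 decays/day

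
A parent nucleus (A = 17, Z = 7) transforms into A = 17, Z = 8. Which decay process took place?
ΔA = 0, ΔZ = +1 ⇒ beta-minus decay (β⁻)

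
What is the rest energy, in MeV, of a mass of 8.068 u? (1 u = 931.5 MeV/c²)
E = mc² = 7515 MeV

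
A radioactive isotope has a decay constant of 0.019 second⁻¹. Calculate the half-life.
t½ = ln(2)/λ = 36.48 seconds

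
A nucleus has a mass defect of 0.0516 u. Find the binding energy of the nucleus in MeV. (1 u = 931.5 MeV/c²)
B.E. = Δm × 931.5 = 48.07 MeV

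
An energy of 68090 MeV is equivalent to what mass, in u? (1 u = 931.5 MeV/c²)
m = E/c² = 73.1 u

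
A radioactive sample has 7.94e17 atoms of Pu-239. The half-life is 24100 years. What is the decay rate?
A = λN = 2.284e13 decays/year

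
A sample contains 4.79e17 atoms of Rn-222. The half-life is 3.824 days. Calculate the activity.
A = λN = 8.682e16 decays/day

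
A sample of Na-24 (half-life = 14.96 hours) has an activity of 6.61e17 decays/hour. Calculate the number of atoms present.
N = A/λ = 1.427e19 atoms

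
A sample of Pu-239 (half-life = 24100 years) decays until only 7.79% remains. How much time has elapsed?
t = t½ × log₂(N₀/N) = 88740 years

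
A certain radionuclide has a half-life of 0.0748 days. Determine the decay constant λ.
λ = ln(2)/t½ = 9.267 day⁻¹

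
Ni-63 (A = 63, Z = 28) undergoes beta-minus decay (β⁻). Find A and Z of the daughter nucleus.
Daughter: A = 63, Z = 29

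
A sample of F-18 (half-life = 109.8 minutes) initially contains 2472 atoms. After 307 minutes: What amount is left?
N = N₀(1/2)^(t/t½) = 355.9 atoms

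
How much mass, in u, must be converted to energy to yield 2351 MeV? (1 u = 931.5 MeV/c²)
m = E/c² = 2.524 u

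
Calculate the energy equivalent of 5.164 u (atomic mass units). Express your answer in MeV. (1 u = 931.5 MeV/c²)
E = mc² = 4810 MeV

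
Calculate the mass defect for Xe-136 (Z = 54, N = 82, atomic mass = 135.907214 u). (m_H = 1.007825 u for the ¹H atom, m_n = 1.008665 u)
Δm = Z·m_H + N·m_n − M = 1.226 u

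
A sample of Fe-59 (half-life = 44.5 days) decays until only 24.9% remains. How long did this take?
t = t½ × log₂(N₀/N) = 89.26 days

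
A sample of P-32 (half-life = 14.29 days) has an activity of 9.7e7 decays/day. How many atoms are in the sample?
N = A/λ = 2e9 atoms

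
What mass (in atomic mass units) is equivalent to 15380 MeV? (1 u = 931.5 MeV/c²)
m = E/c² = 16.51 u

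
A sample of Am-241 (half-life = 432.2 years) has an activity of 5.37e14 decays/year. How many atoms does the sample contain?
N = A/λ = 3.348e17 atoms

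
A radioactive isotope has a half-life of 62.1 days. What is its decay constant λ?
λ = ln(2)/t½ = 0.01116 day⁻¹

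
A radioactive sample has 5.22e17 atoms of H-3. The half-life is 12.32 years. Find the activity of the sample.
A = λN = 2.937e16 decays/year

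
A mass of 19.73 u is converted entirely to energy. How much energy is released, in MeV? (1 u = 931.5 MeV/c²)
E = mc² = 18380 MeV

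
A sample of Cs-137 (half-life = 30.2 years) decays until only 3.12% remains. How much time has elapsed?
t = t½ × log₂(N₀/N) = 151.1 years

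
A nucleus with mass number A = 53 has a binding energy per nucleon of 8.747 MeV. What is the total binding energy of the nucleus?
B.E. = 8.747 × 53 = 463.6 MeV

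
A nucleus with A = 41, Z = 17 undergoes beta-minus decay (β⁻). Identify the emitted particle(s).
β⁻: electron (e⁻) + antineutrino (ν̄ₑ)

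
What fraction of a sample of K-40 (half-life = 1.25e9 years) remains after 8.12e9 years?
N/N₀ = (1/2)^(t/t½) = 0.01108 = 1.11%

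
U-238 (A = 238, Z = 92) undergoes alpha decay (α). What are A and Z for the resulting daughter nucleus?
Daughter: A = 234, Z = 90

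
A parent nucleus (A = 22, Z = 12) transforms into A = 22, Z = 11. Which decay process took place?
ΔA = 0, ΔZ = -1 ⇒ beta-plus decay (β⁺) or electron capture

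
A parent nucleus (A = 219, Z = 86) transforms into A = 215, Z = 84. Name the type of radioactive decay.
ΔA = -4, ΔZ = -2 ⇒ alpha decay (α)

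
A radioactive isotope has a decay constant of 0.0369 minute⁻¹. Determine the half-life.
t½ = ln(2)/λ = 18.78 minutes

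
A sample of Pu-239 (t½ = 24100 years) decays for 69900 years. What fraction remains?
N/N₀ = (1/2)^(t/t½) = 0.1339 = 13.4%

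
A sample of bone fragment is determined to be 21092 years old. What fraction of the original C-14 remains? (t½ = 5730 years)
N/N₀ = (1/2)^(t/t½) = 0.07797 = 7.8%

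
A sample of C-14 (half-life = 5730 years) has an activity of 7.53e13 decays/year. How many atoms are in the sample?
N = A/λ = 6.225e17 atoms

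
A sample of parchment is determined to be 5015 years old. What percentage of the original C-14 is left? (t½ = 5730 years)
N/N₀ = (1/2)^(t/t½) = 0.5452 = 54.5%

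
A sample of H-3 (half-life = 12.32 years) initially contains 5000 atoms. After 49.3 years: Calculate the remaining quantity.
N = N₀(1/2)^(t/t½) = 312.1 atoms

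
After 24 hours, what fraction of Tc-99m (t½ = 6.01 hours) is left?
N/N₀ = (1/2)^(t/t½) = 0.06279 = 6.28%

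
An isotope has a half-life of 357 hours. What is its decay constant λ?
λ = ln(2)/t½ = 0.001942 hour⁻¹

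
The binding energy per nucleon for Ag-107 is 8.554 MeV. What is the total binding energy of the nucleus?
B.E. = 8.554 × 107 = 915.3 MeV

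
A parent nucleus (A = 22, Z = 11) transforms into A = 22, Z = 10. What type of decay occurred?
ΔA = 0, ΔZ = -1 ⇒ beta-plus decay (β⁺) or electron capture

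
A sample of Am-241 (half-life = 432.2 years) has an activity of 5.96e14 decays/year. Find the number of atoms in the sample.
N = A/λ = 3.716e17 atoms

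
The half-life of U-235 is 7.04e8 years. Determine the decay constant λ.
λ = ln(2)/t½ = 9.846e-10 year⁻¹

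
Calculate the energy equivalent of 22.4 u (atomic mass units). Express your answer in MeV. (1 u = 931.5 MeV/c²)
E = mc² = 20870 MeV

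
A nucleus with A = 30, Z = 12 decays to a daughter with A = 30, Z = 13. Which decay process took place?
ΔA = 0, ΔZ = +1 ⇒ beta-minus decay (β⁻)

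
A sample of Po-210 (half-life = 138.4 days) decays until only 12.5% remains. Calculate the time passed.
t = t½ × log₂(N₀/N) = 415.2 days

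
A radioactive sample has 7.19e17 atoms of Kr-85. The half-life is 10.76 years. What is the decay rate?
A = λN = 4.632e16 decays/year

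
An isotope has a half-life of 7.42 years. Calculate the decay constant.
λ = ln(2)/t½ = 0.09342 year⁻¹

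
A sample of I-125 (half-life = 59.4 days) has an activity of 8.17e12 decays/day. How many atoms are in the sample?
N = A/λ = 7.001e14 atoms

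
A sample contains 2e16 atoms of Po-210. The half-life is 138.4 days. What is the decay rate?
A = λN = 1.002e14 decays/day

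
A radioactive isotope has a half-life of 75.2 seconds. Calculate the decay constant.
λ = ln(2)/t½ = 0.009217 second⁻¹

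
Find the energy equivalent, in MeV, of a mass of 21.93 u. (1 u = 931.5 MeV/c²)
E = mc² = 20430 MeV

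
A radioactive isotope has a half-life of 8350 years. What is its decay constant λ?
λ = ln(2)/t½ = 8.301e-5 year⁻¹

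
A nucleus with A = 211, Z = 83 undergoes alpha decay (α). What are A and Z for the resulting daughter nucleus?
Daughter: A = 207, Z = 81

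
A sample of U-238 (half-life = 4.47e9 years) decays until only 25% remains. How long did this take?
t = t½ × log₂(N₀/N) = 8.94e9 years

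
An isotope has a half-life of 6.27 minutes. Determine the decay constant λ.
λ = ln(2)/t½ = 0.1105 minute⁻¹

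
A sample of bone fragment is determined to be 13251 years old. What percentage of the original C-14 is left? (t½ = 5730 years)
N/N₀ = (1/2)^(t/t½) = 0.2013 = 20.1%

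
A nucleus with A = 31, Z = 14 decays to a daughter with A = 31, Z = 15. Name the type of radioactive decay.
ΔA = 0, ΔZ = +1 ⇒ beta-minus decay (β⁻)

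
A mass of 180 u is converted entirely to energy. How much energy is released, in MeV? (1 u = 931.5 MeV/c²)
E = mc² = 1.677e5 MeV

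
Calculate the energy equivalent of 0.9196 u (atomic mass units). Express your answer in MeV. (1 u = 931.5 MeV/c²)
E = mc² = 856.6 MeV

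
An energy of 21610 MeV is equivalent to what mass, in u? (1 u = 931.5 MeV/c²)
m = E/c² = 23.2 u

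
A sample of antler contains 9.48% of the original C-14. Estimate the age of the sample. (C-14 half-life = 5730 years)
Age = t½ × log₂(1/ratio) = 19480 years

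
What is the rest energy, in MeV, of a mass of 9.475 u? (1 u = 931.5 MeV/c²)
E = mc² = 8826 MeV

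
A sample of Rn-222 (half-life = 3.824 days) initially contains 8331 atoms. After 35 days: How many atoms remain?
N = N₀(1/2)^(t/t½) = 14.64 atoms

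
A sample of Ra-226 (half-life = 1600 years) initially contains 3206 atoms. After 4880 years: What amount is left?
N = N₀(1/2)^(t/t½) = 387.1 atoms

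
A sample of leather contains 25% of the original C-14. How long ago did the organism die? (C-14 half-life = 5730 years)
Age = t½ × log₂(1/ratio) = 11460 years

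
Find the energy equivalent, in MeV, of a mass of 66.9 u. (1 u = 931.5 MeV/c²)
E = mc² = 62320 MeV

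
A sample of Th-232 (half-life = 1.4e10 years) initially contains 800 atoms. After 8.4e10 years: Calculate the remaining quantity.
N = N₀(1/2)^(t/t½) = 12.5 atoms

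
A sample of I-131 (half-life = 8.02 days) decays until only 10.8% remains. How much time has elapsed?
t = t½ × log₂(N₀/N) = 25.75 days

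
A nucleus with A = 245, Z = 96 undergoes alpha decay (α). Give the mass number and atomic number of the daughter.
Daughter: A = 241, Z = 94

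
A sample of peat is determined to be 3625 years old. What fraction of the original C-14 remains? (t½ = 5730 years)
N/N₀ = (1/2)^(t/t½) = 0.645 = 64.5%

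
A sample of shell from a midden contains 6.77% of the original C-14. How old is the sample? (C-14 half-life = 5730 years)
Age = t½ × log₂(1/ratio) = 22260 years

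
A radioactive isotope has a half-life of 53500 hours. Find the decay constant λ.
λ = ln(2)/t½ = 1.296e-5 hour⁻¹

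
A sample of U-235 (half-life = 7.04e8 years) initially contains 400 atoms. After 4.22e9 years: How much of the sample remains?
N = N₀(1/2)^(t/t½) = 6.275 atoms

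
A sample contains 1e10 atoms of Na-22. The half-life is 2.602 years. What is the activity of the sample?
A = λN = 2.664e9 decays/year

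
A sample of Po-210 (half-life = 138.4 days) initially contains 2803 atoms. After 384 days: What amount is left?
N = N₀(1/2)^(t/t½) = 409.6 atoms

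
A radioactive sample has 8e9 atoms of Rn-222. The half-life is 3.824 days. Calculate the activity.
A = λN = 1.45e9 decays/day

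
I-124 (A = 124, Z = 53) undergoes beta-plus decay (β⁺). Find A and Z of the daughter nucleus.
Daughter: A = 124, Z = 52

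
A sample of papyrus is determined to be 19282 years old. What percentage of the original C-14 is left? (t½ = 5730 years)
N/N₀ = (1/2)^(t/t½) = 0.09705 = 9.71%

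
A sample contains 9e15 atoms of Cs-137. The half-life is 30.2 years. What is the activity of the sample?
A = λN = 2.066e14 decays/year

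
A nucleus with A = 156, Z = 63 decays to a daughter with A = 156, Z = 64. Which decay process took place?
ΔA = 0, ΔZ = +1 ⇒ beta-minus decay (β⁻)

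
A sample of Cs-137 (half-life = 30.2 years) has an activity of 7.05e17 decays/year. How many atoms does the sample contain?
N = A/λ = 3.072e19 atoms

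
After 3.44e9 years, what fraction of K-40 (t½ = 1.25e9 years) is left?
N/N₀ = (1/2)^(t/t½) = 0.1484 = 14.8%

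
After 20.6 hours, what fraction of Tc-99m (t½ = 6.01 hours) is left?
N/N₀ = (1/2)^(t/t½) = 0.09294 = 9.29%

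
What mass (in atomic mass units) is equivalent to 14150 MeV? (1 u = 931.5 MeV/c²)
m = E/c² = 15.19 u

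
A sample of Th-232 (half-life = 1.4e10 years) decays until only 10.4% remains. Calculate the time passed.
t = t½ × log₂(N₀/N) = 4.571e10 years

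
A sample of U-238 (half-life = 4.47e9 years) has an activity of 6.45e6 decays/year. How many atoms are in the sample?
N = A/λ = 4.16e16 atoms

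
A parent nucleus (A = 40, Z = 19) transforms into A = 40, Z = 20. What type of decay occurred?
ΔA = 0, ΔZ = +1 ⇒ beta-minus decay (β⁻)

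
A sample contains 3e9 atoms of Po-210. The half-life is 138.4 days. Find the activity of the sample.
A = λN = 1.502e7 decays/day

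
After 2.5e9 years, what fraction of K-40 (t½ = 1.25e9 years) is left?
N/N₀ = (1/2)^(t/t½) = 0.25 = 25%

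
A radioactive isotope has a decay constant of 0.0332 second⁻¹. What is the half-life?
t½ = ln(2)/λ = 20.88 seconds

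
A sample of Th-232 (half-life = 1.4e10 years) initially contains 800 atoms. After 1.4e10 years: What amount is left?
N = N₀(1/2)^(t/t½) = 400 atoms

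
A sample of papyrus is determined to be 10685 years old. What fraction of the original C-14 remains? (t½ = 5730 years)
N/N₀ = (1/2)^(t/t½) = 0.2746 = 27.5%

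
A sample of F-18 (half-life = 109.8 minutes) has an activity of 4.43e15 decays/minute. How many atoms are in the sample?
N = A/λ = 7.017e17 atoms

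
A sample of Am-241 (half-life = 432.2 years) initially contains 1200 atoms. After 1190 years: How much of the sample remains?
N = N₀(1/2)^(t/t½) = 178 atoms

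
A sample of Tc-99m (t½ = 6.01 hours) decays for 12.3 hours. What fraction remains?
N/N₀ = (1/2)^(t/t½) = 0.2421 = 24.2%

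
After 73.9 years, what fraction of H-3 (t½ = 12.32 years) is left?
N/N₀ = (1/2)^(t/t½) = 0.01564 = 1.56%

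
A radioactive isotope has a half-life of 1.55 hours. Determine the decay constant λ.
λ = ln(2)/t½ = 0.4472 hour⁻¹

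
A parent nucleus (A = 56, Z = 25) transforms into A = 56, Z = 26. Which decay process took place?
ΔA = 0, ΔZ = +1 ⇒ beta-minus decay (β⁻)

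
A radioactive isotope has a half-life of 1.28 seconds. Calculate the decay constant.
λ = ln(2)/t½ = 0.5415 second⁻¹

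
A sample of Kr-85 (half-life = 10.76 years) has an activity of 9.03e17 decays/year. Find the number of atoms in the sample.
N = A/λ = 1.402e19 atoms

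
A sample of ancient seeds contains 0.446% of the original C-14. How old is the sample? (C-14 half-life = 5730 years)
Age = t½ × log₂(1/ratio) = 44740 years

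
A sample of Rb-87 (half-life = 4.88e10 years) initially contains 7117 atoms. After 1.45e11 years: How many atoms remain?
N = N₀(1/2)^(t/t½) = 907.5 atoms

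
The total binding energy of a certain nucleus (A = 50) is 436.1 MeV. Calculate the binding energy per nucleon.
B.E./A = 436.1/50 = 8.722 MeV/nucleon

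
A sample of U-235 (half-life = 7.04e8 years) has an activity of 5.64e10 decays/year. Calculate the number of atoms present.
N = A/λ = 5.728e19 atoms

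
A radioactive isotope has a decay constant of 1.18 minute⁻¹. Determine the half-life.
t½ = ln(2)/λ = 0.5874 minutes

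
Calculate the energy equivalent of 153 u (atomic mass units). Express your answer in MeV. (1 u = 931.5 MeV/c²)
E = mc² = 1.425e5 MeV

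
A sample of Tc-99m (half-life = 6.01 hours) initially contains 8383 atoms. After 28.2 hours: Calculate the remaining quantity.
N = N₀(1/2)^(t/t½) = 324.3 atoms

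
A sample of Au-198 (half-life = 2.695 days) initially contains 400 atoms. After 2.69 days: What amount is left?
N = N₀(1/2)^(t/t½) = 200.3 atoms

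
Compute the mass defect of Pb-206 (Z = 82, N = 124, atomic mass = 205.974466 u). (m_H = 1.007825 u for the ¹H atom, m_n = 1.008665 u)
Δm = Z·m_H + N·m_n − M = 1.742 u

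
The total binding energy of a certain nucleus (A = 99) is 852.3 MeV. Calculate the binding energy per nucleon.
B.E./A = 852.3/99 = 8.609 MeV/nucleon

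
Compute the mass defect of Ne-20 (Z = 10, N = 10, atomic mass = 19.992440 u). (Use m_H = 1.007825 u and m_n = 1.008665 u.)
Δm = Z·m_H + N·m_n − M = 0.1725 u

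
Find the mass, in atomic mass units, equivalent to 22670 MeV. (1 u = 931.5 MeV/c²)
m = E/c² = 24.34 u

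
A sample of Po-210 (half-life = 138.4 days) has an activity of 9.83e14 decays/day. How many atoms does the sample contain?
N = A/λ = 1.963e17 atoms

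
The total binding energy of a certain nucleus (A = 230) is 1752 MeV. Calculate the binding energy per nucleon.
B.E./A = 1752/230 = 7.617 MeV/nucleon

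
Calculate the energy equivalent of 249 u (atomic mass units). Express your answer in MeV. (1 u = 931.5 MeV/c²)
E = mc² = 2.319e5 MeV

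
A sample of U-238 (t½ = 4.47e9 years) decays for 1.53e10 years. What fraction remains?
N/N₀ = (1/2)^(t/t½) = 0.09325 = 9.32%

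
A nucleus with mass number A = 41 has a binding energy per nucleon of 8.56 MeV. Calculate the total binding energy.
B.E. = 8.56 × 41 = 351 MeV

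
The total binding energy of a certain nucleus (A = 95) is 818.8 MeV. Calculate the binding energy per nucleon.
B.E./A = 818.8/95 = 8.619 MeV/nucleon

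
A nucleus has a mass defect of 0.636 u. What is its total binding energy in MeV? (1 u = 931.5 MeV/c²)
B.E. = Δm × 931.5 = 592.4 MeV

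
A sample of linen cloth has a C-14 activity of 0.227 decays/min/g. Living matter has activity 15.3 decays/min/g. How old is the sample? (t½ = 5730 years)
Age = t½ × log₂(A₀/A) = 34810 years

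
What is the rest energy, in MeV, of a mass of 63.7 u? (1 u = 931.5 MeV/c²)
E = mc² = 59340 MeV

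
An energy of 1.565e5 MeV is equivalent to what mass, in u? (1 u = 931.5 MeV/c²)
m = E/c² = 168 u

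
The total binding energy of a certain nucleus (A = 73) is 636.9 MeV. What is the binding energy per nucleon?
B.E./A = 636.9/73 = 8.725 MeV/nucleon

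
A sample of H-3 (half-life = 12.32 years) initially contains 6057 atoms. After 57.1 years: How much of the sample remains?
N = N₀(1/2)^(t/t½) = 243.8 atoms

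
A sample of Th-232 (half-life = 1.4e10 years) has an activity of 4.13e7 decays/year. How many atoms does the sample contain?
N = A/λ = 8.342e17 atoms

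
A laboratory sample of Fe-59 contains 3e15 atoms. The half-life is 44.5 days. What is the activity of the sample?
A = λN = 4.673e13 decays/day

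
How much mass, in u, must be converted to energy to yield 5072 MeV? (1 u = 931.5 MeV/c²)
m = E/c² = 5.445 u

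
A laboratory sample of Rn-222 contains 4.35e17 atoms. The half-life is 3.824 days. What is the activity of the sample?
A = λN = 7.885e16 decays/day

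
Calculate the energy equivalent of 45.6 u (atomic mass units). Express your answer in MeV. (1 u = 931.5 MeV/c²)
E = mc² = 42480 MeV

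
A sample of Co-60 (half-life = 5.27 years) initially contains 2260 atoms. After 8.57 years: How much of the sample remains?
N = N₀(1/2)^(t/t½) = 732.1 atoms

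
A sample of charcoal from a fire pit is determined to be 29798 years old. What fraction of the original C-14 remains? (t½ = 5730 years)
N/N₀ = (1/2)^(t/t½) = 0.0272 = 2.72%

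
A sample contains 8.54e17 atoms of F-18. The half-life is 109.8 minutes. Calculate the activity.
A = λN = 5.391e15 decays/minute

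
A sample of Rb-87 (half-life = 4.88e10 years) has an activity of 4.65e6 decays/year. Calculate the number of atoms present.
N = A/λ = 3.274e17 atoms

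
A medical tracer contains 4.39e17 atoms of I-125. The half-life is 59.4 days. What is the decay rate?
A = λN = 5.123e15 decays/day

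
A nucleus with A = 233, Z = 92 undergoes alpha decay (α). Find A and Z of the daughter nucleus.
Daughter: A = 229, Z = 90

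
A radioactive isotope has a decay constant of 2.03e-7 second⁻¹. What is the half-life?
t½ = ln(2)/λ = 3.415e6 seconds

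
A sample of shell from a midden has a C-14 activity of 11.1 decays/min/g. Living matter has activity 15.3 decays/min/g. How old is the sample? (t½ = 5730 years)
Age = t½ × log₂(A₀/A) = 2653 years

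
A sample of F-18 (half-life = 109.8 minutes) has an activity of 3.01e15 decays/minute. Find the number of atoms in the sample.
N = A/λ = 4.768e17 atoms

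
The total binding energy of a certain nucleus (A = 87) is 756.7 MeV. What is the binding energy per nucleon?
B.E./A = 756.7/87 = 8.698 MeV/nucleon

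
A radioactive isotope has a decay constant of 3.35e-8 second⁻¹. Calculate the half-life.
t½ = ln(2)/λ = 2.069e7 seconds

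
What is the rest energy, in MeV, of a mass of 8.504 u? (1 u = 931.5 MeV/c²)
E = mc² = 7921 MeV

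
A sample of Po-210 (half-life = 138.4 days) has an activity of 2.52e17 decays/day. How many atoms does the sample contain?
N = A/λ = 5.032e19 atoms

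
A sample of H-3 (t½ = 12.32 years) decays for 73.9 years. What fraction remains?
N/N₀ = (1/2)^(t/t½) = 0.01564 = 1.56%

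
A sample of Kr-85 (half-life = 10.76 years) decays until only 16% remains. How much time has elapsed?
t = t½ × log₂(N₀/N) = 28.45 years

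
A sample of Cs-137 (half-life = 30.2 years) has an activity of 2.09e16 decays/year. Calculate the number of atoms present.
N = A/λ = 9.106e17 atoms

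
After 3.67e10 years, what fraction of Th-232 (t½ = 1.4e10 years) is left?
N/N₀ = (1/2)^(t/t½) = 0.1625 = 16.3%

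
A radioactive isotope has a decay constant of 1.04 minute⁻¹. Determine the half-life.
t½ = ln(2)/λ = 0.6665 minutes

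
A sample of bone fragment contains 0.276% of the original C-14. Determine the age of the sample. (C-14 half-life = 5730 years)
Age = t½ × log₂(1/ratio) = 48710 years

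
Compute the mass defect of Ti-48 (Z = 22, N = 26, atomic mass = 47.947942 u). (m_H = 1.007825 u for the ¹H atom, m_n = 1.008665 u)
Δm = Z·m_H + N·m_n − M = 0.4495 u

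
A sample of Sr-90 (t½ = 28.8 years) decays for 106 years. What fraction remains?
N/N₀ = (1/2)^(t/t½) = 0.07799 = 7.8%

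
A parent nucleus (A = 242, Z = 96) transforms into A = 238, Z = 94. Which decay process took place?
ΔA = -4, ΔZ = -2 ⇒ alpha decay (α)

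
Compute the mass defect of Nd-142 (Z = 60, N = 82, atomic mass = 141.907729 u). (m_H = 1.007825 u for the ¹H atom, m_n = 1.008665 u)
Δm = Z·m_H + N·m_n − M = 1.272 u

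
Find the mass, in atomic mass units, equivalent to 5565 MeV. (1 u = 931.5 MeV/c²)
m = E/c² = 5.974 u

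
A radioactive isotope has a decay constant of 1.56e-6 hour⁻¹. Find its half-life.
t½ = ln(2)/λ = 4.443e5 hours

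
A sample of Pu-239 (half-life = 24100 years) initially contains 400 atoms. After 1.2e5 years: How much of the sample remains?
N = N₀(1/2)^(t/t½) = 12.68 atoms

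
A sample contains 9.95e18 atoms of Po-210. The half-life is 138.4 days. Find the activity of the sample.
A = λN = 4.983e16 decays/day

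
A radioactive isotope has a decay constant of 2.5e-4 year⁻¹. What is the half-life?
t½ = ln(2)/λ = 2773 years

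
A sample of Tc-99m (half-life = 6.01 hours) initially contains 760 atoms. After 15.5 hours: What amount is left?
N = N₀(1/2)^(t/t½) = 127.2 atoms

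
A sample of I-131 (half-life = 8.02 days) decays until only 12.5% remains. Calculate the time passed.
t = t½ × log₂(N₀/N) = 24.06 days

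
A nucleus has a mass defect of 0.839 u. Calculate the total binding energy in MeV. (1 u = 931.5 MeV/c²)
B.E. = Δm × 931.5 = 781.5 MeV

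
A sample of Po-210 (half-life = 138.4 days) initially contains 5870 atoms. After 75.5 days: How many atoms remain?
N = N₀(1/2)^(t/t½) = 4022 atoms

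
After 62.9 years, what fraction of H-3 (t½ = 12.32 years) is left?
N/N₀ = (1/2)^(t/t½) = 0.02905 = 2.9%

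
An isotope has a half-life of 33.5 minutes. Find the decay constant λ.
λ = ln(2)/t½ = 0.02069 minute⁻¹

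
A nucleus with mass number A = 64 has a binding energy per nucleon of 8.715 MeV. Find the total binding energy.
B.E. = 8.715 × 64 = 557.8 MeV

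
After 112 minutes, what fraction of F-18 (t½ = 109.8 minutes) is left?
N/N₀ = (1/2)^(t/t½) = 0.4931 = 49.3%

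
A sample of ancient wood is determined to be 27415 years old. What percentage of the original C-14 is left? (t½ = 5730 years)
N/N₀ = (1/2)^(t/t½) = 0.03629 = 3.63%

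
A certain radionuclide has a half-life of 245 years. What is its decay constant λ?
λ = ln(2)/t½ = 0.002829 year⁻¹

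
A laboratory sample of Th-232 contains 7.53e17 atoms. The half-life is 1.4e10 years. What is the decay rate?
A = λN = 3.728e7 decays/year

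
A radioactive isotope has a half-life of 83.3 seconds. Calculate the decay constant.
λ = ln(2)/t½ = 0.008321 second⁻¹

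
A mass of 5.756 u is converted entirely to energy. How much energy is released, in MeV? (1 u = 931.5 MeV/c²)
E = mc² = 5362 MeV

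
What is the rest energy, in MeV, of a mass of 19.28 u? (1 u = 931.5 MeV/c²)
E = mc² = 17960 MeV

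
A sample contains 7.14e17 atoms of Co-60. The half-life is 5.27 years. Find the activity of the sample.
A = λN = 9.391e16 decays/year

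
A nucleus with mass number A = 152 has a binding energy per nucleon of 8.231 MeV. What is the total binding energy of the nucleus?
B.E. = 8.231 × 152 = 1251 MeV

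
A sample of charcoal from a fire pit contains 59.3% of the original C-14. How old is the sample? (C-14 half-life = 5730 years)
Age = t½ × log₂(1/ratio) = 4320 years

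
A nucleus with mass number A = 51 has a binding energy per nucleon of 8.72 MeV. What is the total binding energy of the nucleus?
B.E. = 8.72 × 51 = 444.7 MeV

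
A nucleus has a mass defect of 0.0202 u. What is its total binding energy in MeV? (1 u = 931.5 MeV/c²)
B.E. = Δm × 931.5 = 18.82 MeV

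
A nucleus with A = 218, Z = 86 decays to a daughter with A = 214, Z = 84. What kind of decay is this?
ΔA = -4, ΔZ = -2 ⇒ alpha decay (α)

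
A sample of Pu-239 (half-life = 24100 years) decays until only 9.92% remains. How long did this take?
t = t½ × log₂(N₀/N) = 80340 years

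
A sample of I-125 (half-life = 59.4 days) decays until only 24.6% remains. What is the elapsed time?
t = t½ × log₂(N₀/N) = 120.2 days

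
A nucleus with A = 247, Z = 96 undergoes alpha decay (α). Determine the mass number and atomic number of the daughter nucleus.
Daughter: A = 243, Z = 94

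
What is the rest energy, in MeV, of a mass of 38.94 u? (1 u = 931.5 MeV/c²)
E = mc² = 36270 MeV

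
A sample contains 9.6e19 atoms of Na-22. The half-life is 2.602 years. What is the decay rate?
A = λN = 2.557e19 decays/year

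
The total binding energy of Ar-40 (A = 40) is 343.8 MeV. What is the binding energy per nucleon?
B.E./A = 343.8/40 = 8.595 MeV/nucleon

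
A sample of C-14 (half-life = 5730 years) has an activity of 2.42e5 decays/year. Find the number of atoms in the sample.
N = A/λ = 2.001e9 atoms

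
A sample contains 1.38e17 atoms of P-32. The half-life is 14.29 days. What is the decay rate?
A = λN = 6.694e15 decays/day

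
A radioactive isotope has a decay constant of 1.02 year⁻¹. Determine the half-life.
t½ = ln(2)/λ = 0.6796 years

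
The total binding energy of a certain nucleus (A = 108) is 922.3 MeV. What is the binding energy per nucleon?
B.E./A = 922.3/108 = 8.54 MeV/nucleon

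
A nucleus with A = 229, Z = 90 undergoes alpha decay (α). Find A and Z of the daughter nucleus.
Daughter: A = 225, Z = 88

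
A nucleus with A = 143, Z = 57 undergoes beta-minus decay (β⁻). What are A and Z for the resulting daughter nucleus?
Daughter: A = 143, Z = 58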